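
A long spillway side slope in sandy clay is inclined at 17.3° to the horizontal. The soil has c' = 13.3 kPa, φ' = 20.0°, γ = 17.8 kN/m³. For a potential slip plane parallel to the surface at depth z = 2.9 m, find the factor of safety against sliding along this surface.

FS = 2.08

For an infinite slope with a slip plane parallel to the surface (no pore pressure): FS = [c' + γz cos²β tanφ'] / [γz sinβ cosβ].
γz = 17.8·2.9 = 51.62 kN/m²
Numerator = 13.3 + 51.62·cos²17.3°·tan20.0° = 13.3 + 51.62·0.9116·0.3640 = 30.427 kPa
Denominator = 51.62·sin17.3°·cos17.3° = 51.62·0.2974·0.9548 = 14.656 kPa
FS = 30.427 / 14.656 = 2.076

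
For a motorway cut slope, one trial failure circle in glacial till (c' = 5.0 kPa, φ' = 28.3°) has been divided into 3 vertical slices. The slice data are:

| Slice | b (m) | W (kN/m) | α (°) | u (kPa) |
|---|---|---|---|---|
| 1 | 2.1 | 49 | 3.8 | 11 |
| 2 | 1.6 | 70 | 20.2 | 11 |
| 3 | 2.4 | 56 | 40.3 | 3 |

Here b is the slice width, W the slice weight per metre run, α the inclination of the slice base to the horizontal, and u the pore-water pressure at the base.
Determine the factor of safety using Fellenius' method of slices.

FS = 1.44

Ordinary method of slices: FS = Σ[c'·Δl_i + (W_i cosα_i − u_i·Δl_i)·tanφ'] / Σ W_i sinα_i, with Δl_i = b_i / cosα_i.
Slice 1: Δl = 2.1/cos3.8° = 2.105 m; N'_1 = 49·cos3.8° − 11·2.105 = 25.7; c'Δl = 10.52; W sinα = 3.2
Slice 2: Δl = 1.6/cos20.2° = 1.705 m; N'_2 = 70·cos20.2° − 11·1.705 = 46.9; c'Δl = 8.52; W sinα = 24.2
Slice 3: Δl = 2.4/cos40.3° = 3.147 m; N'_3 = 56·cos40.3° − 3·3.147 = 33.3; c'Δl = 15.73; W sinα = 36.2
Σc'Δl = 34.8 kN/m; ΣN' = 106.0 kN/m; ΣW sinα = 63.6 kN/m
Resisting = 34.8 + 106.0·tan28.3° = 34.8 + 57.0 = 91.8 kN/m
FS = 91.8 / 63.6 = 1.443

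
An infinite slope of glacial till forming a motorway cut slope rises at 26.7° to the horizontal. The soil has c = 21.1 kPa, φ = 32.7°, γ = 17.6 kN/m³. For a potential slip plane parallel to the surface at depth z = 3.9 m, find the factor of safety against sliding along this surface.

For an infinite slope with a slip plane parallel to the surface (no pore pressure): FS = [c + γz cos²β tanφ] / [γz sinβ cosβ].
γz = 17.6·3.9 = 68.64 kN/m²
Numerator = 21.1 + 68.64·cos²26.7°·tan32.7° = 21.1 + 68.64·0.7981·0.6420 = 56.270 kPa
Denominator = 68.64·sin26.7°·cos26.7° = 68.64·0.4493·0.8934 = 27.553 kPa
FS = 56.270 / 27.553 = 2.042

FS = 2.04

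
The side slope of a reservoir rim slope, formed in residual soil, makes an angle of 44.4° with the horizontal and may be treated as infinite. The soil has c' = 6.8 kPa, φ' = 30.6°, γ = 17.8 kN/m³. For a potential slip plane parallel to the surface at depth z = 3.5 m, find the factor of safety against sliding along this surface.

FS = 0.82

For an infinite slope with a slip plane parallel to the surface (no pore pressure): FS = [c' + γz cos²β tanφ'] / [γz sinβ cosβ].
γz = 17.8·3.5 = 62.30 kN/m²
Numerator = 6.8 + 62.30·cos²44.4°·tan30.6° = 6.8 + 62.30·0.5105·0.5914 = 25.608 kPa
Denominator = 62.30·sin44.4°·cos44.4° = 62.30·0.6997·0.7145 = 31.143 kPa
FS = 25.608 / 31.143 = 0.822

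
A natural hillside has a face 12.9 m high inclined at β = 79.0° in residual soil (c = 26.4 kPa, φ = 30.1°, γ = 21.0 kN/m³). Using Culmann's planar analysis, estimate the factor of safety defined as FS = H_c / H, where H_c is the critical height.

FS = 0.97

H_c = (4c/γ) · sinβ cosφ / [1 − cos(β − φ)]
    = (4·26.4/21.0) · sin79.0°·cos30.1° / [1 − cos48.9°]
    = 5.029 · 0.8493 / 0.3426 = 12.46 m
FS = H_c / H = 12.46 / 12.9 = 0.966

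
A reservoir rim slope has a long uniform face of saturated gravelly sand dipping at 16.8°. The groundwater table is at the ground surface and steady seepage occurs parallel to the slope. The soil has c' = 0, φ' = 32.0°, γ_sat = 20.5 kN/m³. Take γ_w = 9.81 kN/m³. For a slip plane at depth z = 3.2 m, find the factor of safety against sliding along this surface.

FS = 1.08

With seepage parallel to the slope and the water table at the surface, the effective normal stress on the slip plane uses the buoyant unit weight γ' = γ_sat − γ_w while the driving shear stress uses γ_sat:
FS = [c' + γ' z cos²β tanφ'] / [γ_sat z sinβ cosβ]
(For c' = 0 this reduces to FS = (γ'/γ_sat)·tanφ'/tanβ.)
γ' = 20.5 − 9.81 = 10.69 kN/m³
Numerator = 0.0 + 10.69·3.2·cos²16.8°·tan32.0° = 0.0 + 10.69·3.2·0.9165·0.6249 = 19.590 kPa
Denominator = 20.5·3.2·sin16.8°·cos16.8° = 20.5·3.2·0.2890·0.9573 = 18.151 kPa
FS = 19.590 / 18.151 = 1.079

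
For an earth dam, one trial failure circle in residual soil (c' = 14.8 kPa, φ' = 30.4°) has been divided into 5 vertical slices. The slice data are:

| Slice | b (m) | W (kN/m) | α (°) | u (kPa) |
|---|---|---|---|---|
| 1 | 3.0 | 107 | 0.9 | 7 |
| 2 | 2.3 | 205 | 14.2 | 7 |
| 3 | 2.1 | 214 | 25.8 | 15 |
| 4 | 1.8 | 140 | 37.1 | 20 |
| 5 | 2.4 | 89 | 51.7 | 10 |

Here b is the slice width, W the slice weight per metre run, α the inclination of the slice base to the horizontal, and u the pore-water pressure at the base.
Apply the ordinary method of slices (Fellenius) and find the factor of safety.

Ordinary method of slices: FS = Σ[c'·Δl_i + (W_i cosα_i − u_i·Δl_i)·tanφ'] / Σ W_i sinα_i, with Δl_i = b_i / cosα_i.
Slice 1: Δl = 3.0/cos0.9° = 3.000 m; N'_1 = 107·cos0.9° − 7·3.000 = 86.0; c'Δl = 44.41; W sinα = 1.7
Slice 2: Δl = 2.3/cos14.2° = 2.372 m; N'_2 = 205·cos14.2° − 7·2.372 = 182.1; c'Δl = 35.11; W sinα = 50.3
Slice 3: Δl = 2.1/cos25.8° = 2.333 m; N'_3 = 214·cos25.8° − 15·2.333 = 157.7; c'Δl = 34.52; W sinα = 93.1
Slice 4: Δl = 1.8/cos37.1° = 2.257 m; N'_4 = 140·cos37.1° − 20·2.257 = 66.5; c'Δl = 33.40; W sinα = 84.4
Slice 5: Δl = 2.4/cos51.7° = 3.872 m; N'_5 = 89·cos51.7° − 10·3.872 = 16.4; c'Δl = 57.31; W sinα = 69.8
Σc'Δl = 204.8 kN/m; ΣN' = 508.8 kN/m; ΣW sinα = 299.4 kN/m
Resisting = 204.8 + 508.8·tan30.4° = 204.8 + 298.5 = 503.2 kN/m
FS = 503.2 / 299.4 = 1.681

FS = 1.68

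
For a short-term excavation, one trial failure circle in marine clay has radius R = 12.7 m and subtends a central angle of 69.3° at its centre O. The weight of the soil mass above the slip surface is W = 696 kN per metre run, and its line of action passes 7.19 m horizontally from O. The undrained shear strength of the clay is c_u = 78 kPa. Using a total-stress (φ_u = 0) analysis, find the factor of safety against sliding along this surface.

FS = 3.04

Taking moments about the centre O, the resisting moment is provided by the undrained shear strength acting along the arc:
Arc length L_a = R·θ = 12.7·(69.3°·π/180) = 12.7·1.2095 = 15.36 m
M_R = c_u·L_a·R = 78·15.36·12.7 = 15216.4 kN·m/m
M_D = W·d = 696·7.19 = 5004.2 kN·m/m
FS = M_R / M_D = 15216.4 / 5004.2 = 3.041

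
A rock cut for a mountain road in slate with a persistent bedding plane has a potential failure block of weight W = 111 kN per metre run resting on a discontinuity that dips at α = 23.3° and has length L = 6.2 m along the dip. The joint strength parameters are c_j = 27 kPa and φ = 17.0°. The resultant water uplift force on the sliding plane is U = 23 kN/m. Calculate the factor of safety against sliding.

FS = 4.36

Resolving the block weight along and normal to the plane and applying the Mohr–Coulomb strength on the joint:
N' = W cosα − U = 111·cos23.3° − 23 = 78.9 kN/m
Driving force T = W sinα = 111·sin23.3° = 43.9 kN/m
Resisting force R = c_j·L + N'·tanφ = 27·6.2 + 78.9·tan17.0° = 167.4 + 24.1 = 191.5 kN/m
FS = R / T = 191.5 / 43.9 = 4.362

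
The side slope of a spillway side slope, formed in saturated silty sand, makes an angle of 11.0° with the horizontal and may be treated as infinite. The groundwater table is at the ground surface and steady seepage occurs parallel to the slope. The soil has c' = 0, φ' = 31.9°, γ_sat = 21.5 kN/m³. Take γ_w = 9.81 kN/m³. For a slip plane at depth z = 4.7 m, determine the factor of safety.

With seepage parallel to the slope and the water table at the surface, the effective normal stress on the slip plane uses the buoyant unit weight γ' = γ_sat − γ_w while the driving shear stress uses γ_sat:
FS = [c' + γ' z cos²β tanφ'] / [γ_sat z sinβ cosβ]
(For c' = 0 this reduces to FS = (γ'/γ_sat)·tanφ'/tanβ.)
γ' = 21.5 − 9.81 = 11.69 kN/m³
Numerator = 0.0 + 11.69·4.7·cos²11.0°·tan31.9° = 0.0 + 11.69·4.7·0.9636·0.6224 = 32.954 kPa
Denominator = 21.5·4.7·sin11.0°·cos11.0° = 21.5·4.7·0.1908·0.9816 = 18.927 kPa
FS = 32.954 / 18.927 = 1.741

FS = 1.74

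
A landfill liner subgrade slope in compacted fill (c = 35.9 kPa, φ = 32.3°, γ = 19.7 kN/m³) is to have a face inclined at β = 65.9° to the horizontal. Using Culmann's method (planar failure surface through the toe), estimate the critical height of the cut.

Culmann's analysis gives the critical failure plane at α_cr = (β + φ)/2 = (65.9 + 32.3)/2 = 49.1°, and the critical height
H_c = (4c/γ) · sinβ cosφ / [1 − cos(β − φ)]
    = (4·35.9/19.7) · sin65.9°·cos32.3° / [1 − cos(33.6°)]
    = 7.289 · 0.9128·0.8453 / [1 − 0.8329]
    = 7.289 · 0.7716 / 0.1671
    = 33.66 m

H_c = 33.66 m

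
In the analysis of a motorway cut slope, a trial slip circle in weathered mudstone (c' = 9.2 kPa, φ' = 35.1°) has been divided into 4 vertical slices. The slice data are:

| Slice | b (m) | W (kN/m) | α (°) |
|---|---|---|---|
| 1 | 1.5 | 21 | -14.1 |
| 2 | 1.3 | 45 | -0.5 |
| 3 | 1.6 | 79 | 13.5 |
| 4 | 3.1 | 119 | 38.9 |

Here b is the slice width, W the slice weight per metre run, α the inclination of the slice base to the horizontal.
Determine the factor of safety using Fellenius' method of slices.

Ordinary method of slices: FS = Σ[c'·Δl_i + (W_i cosα_i)·tanφ'] / Σ W_i sinα_i, with Δl_i = b_i / cosα_i.
Slice 1: Δl = 1.5/cos(-14.1°) = 1.547 m; N'_1 = 21·cos(-14.1°) = 20.4; c'Δl = 14.23; W sinα = -5.1
Slice 2: Δl = 1.3/cos(-0.5°) = 1.300 m; N'_2 = 45·cos(-0.5°) = 45.0; c'Δl = 11.96; W sinα = -0.4
Slice 3: Δl = 1.6/cos13.5° = 1.645 m; N'_3 = 79·cos13.5° = 76.8; c'Δl = 15.14; W sinα = 18.4
Slice 4: Δl = 3.1/cos38.9° = 3.983 m; N'_4 = 119·cos38.9° = 92.6; c'Δl = 36.65; W sinα = 74.7
Σc'Δl = 78.0 kN/m; ΣN' = 234.8 kN/m; ΣW sinα = 87.7 kN/m
Resisting = 78.0 + 234.8·tan35.1° = 78.0 + 165.0 = 243.0 kN/m
FS = 243.0 / 87.7 = 2.772

FS = 2.77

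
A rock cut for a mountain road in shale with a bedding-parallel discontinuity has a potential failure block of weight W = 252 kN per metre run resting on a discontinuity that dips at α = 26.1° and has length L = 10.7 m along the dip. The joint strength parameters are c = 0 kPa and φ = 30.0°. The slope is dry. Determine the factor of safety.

Resolving the block weight along and normal to the plane and applying the Mohr–Coulomb strength on the joint:
N' = W cosα = 252·cos26.1° = 226.3 kN/m
Driving force T = W sinα = 252·sin26.1° = 110.9 kN/m
Resisting force R = c·L + N'·tanφ = 0·10.7 + 226.3·tan30.0° = 0.0 + 130.7 = 130.7 kN/m
FS = R / T = 130.7 / 110.9 = 1.179

FS = 1.18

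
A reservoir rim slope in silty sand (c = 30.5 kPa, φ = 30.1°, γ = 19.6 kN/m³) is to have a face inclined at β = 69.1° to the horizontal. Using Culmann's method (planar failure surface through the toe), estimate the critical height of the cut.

H_c = 22.57 m

Culmann's analysis gives the critical failure plane at α_cr = (β + φ)/2 = (69.1 + 30.1)/2 = 49.6°, and the critical height
H_c = (4c/γ) · sinβ cosφ / [1 − cos(β − φ)]
    = (4·30.5/19.6) · sin69.1°·cos30.1° / [1 − cos(39.0°)]
    = 6.224 · 0.9342·0.8652 / [1 − 0.7771]
    = 6.224 · 0.8082 / 0.2229
    = 22.57 m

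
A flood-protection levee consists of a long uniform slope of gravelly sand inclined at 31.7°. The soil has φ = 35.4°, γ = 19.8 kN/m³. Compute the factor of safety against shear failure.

For a dry cohesionless infinite slope the factor of safety is FS = tanφ / tanβ.
FS = tan35.4° / tan31.7° = 0.7107 / 0.6176 = 1.151

FS = 1.15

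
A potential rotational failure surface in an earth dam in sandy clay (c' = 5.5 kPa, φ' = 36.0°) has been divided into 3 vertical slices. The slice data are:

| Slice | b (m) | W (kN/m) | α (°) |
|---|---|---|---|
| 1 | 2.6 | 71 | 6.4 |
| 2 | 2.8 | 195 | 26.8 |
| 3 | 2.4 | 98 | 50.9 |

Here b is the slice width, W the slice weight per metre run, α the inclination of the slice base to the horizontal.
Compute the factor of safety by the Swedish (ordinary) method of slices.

FS = 1.60

Ordinary method of slices: FS = Σ[c'·Δl_i + (W_i cosα_i)·tanφ'] / Σ W_i sinα_i, with Δl_i = b_i / cosα_i.
Slice 1: Δl = 2.6/cos6.4° = 2.616 m; N'_1 = 71·cos6.4° = 70.6; c'Δl = 14.39; W sinα = 7.9
Slice 2: Δl = 2.8/cos26.8° = 3.137 m; N'_2 = 195·cos26.8° = 174.1; c'Δl = 17.25; W sinα = 87.9
Slice 3: Δl = 2.4/cos50.9° = 3.805 m; N'_3 = 98·cos50.9° = 61.8; c'Δl = 20.93; W sinα = 76.1
Σc'Δl = 52.6 kN/m; ΣN' = 306.4 kN/m; ΣW sinα = 171.9 kN/m
Resisting = 52.6 + 306.4·tan36.0° = 52.6 + 222.6 = 275.2 kN/m
FS = 275.2 / 171.9 = 1.601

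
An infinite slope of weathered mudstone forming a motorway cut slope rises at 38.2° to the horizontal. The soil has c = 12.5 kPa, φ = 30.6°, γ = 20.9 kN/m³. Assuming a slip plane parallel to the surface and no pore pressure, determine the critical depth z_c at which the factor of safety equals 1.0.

z_c = 4.95 m

Setting FS = 1.00 in FS = [c + γz cos²β tanφ] / [γz sinβ cosβ] and solving for z:
z = c / [γ cosβ (FS·sinβ − cosβ·tanφ)]
  = 12.5 / [20.9·cos38.2°·(1.00·sin38.2° − cos38.2°·tan30.6°)]
  = 12.5 / [20.9·0.7859·(1.00·0.6184 − 0.7859·0.5914)]
  = 12.5 / 2.5237 = 4.953 m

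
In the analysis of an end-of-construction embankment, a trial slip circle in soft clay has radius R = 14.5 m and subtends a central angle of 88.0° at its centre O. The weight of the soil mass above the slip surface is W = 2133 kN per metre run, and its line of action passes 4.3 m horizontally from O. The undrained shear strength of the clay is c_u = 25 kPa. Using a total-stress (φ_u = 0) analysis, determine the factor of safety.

FS = 0.88

Taking moments about the centre O, the resisting moment is provided by the undrained shear strength acting along the arc:
Arc length L_a = R·θ = 14.5·(88.0°·π/180) = 14.5·1.5359 = 22.27 m
M_R = c_u·L_a·R = 25·22.27·14.5 = 8073.0 kN·m/m
M_D = W·d = 2133·4.3 = 9171.9 kN·m/m
FS = M_R / M_D = 8073.0 / 9171.9 = 0.880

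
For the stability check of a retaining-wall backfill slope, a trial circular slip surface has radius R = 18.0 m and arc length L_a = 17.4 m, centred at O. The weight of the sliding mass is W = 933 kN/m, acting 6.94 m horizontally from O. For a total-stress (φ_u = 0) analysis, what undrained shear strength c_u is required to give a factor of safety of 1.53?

FS = c_u·L_a·R / (W·d), so c_u = FS·W·d / (L_a·R).
c_u = 1.53·933·6.94 / (17.40·18.0) = 9906.8 / 313.20 = 31.63 kPa

c_u = 31.6 kPa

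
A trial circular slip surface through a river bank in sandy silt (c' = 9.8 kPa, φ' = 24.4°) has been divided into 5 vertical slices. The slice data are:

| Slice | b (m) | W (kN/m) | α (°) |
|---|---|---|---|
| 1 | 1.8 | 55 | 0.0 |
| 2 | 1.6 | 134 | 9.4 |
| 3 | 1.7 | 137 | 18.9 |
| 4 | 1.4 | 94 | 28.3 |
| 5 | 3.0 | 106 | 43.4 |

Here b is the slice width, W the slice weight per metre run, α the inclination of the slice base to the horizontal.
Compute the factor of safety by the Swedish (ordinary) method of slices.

Ordinary method of slices: FS = Σ[c'·Δl_i + (W_i cosα_i)·tanφ'] / Σ W_i sinα_i, with Δl_i = b_i / cosα_i.
Slice 1: Δl = 1.8/cos0.0° = 1.800 m; N'_1 = 55·cos0.0° = 55.0; c'Δl = 17.64; W sinα = 0.0
Slice 2: Δl = 1.6/cos9.4° = 1.622 m; N'_2 = 134·cos9.4° = 132.2; c'Δl = 15.89; W sinα = 21.9
Slice 3: Δl = 1.7/cos18.9° = 1.797 m; N'_3 = 137·cos18.9° = 129.6; c'Δl = 17.61; W sinα = 44.4
Slice 4: Δl = 1.4/cos28.3° = 1.590 m; N'_4 = 94·cos28.3° = 82.8; c'Δl = 15.58; W sinα = 44.6
Slice 5: Δl = 3.0/cos43.4° = 4.129 m; N'_5 = 106·cos43.4° = 77.0; c'Δl = 40.46; W sinα = 72.8
Σc'Δl = 107.2 kN/m; ΣN' = 476.6 kN/m; ΣW sinα = 183.7 kN/m
Resisting = 107.2 + 476.6·tan24.4° = 107.2 + 216.2 = 323.4 kN/m
FS = 323.4 / 183.7 = 1.761

FS = 1.76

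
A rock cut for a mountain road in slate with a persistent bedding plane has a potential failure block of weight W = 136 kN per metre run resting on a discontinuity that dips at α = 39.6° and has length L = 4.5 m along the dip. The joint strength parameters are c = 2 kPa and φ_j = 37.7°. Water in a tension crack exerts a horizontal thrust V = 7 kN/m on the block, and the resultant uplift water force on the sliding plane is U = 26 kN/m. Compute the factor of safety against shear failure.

Resolving the block weight along and normal to the plane and applying the Mohr–Coulomb strength on the joint:
N' = W cosα − U − V sinα = 136·cos39.6° − 26 − 7·sin39.6° = 74.3 kN/m
Driving force T = W sinα + V cosα = 136·sin39.6° + 7·cos39.6° = 92.1 kN/m
Resisting force R = c·L + N'·tanφ_j = 2·4.5 + 74.3·tan37.7° = 9.0 + 57.4 = 66.4 kN/m
FS = R / T = 66.4 / 92.1 = 0.722

FS = 0.72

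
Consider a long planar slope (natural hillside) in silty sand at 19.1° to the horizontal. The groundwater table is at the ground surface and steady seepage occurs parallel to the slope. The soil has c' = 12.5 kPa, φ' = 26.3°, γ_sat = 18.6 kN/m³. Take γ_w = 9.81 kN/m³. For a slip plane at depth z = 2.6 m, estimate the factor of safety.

With seepage parallel to the slope and the water table at the surface, the effective normal stress on the slip plane uses the buoyant unit weight γ' = γ_sat − γ_w while the driving shear stress uses γ_sat:
FS = [c' + γ' z cos²β tanφ'] / [γ_sat z sinβ cosβ]
γ' = 18.6 − 9.81 = 8.79 kN/m³
Numerator = 12.5 + 8.79·2.6·cos²19.1°·tan26.3° = 12.5 + 8.79·2.6·0.8929·0.4942 = 22.586 kPa
Denominator = 18.6·2.6·sin19.1°·cos19.1° = 18.6·2.6·0.3272·0.9449 = 14.953 kPa
FS = 22.586 / 14.953 = 1.510

FS = 1.51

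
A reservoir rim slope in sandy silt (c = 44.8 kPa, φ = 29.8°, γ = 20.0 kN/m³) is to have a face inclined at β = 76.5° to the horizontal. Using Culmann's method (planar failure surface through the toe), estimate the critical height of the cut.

H_c = 24.06 m

Culmann's analysis gives the critical failure plane at α_cr = (β + φ)/2 = (76.5 + 29.8)/2 = 53.1°, and the critical height
H_c = (4c/γ) · sinβ cosφ / [1 − cos(β − φ)]
    = (4·44.8/20.0) · sin76.5°·cos29.8° / [1 − cos(46.7°)]
    = 8.960 · 0.9724·0.8678 / [1 − 0.6858]
    = 8.960 · 0.8438 / 0.3142
    = 24.06 m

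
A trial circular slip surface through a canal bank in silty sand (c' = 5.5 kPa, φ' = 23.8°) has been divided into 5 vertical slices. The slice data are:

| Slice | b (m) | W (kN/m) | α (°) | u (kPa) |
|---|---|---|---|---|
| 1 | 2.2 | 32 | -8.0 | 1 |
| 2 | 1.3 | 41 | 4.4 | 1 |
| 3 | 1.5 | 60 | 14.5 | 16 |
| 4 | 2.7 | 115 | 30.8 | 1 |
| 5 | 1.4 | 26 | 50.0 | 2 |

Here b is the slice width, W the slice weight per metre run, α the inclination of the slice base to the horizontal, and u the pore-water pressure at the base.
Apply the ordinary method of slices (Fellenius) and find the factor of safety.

FS = 1.62

Ordinary method of slices: FS = Σ[c'·Δl_i + (W_i cosα_i − u_i·Δl_i)·tanφ'] / Σ W_i sinα_i, with Δl_i = b_i / cosα_i.
Slice 1: Δl = 2.2/cos(-8.0°) = 2.222 m; N'_1 = 32·cos(-8.0°) − 1·2.222 = 29.5; c'Δl = 12.22; W sinα = -4.5
Slice 2: Δl = 1.3/cos4.4° = 1.304 m; N'_2 = 41·cos4.4° − 1·1.304 = 39.6; c'Δl = 7.17; W sinα = 3.1
Slice 3: Δl = 1.5/cos14.5° = 1.549 m; N'_3 = 60·cos14.5° − 16·1.549 = 33.3; c'Δl = 8.52; W sinα = 15.0
Slice 4: Δl = 2.7/cos30.8° = 3.143 m; N'_4 = 115·cos30.8° − 1·3.143 = 95.6; c'Δl = 17.29; W sinα = 58.9
Slice 5: Δl = 1.4/cos50.0° = 2.178 m; N'_5 = 26·cos50.0° − 2·2.178 = 12.4; c'Δl = 11.98; W sinα = 19.9
Σc'Δl = 57.2 kN/m; ΣN' = 210.3 kN/m; ΣW sinα = 92.5 kN/m
Resisting = 57.2 + 210.3·tan23.8° = 57.2 + 92.8 = 149.9 kN/m
FS = 149.9 / 92.5 = 1.621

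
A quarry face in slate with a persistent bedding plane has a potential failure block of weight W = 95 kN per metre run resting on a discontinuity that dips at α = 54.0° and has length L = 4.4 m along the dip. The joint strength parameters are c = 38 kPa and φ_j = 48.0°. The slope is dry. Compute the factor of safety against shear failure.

FS = 2.98

Resolving the block weight along and normal to the plane and applying the Mohr–Coulomb strength on the joint:
N' = W cosα = 95·cos54.0° = 55.8 kN/m
Driving force T = W sinα = 95·sin54.0° = 76.9 kN/m
Resisting force R = c·L + N'·tanφ_j = 38·4.4 + 55.8·tan48.0° = 167.2 + 62.0 = 229.2 kN/m
FS = R / T = 229.2 / 76.9 = 2.982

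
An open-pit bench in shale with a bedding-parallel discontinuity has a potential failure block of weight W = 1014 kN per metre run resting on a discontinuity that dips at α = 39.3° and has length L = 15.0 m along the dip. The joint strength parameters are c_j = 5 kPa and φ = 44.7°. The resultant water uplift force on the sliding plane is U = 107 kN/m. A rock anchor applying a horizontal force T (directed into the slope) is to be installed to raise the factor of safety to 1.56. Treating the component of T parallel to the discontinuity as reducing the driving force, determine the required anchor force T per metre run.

Resolving forces along and normal to the sliding plane, with the horizontal anchor force T adding T·sinα to the effective normal force and T·cosα acting up the plane against the driving force:
FS = [c_jL + (W cosα − U + T sinα) tanφ] / [W sinα − T cosα]
Without the anchor: N' = 677.7 kN/m, driving T_d = 642.2 kN/m, resisting R = 5·15.0 + 677.7·tan44.7° = 745.6 kN/m, FS = 1.16.
Setting FS = 1.56 and solving for T:
1.56·(642.2 − T cos39.3°) = 745.6 + T sin39.3°·tan44.7°
T·(sin39.3°·tan44.7° + 1.56·cos39.3°) = 1.56·642.2 − 745.6
T·(0.6334·0.9896 + 1.56·0.7738) = 1001.9 − 745.6 = 256.3
T·1.8340 = 256.3
T = 139.7 kN/m

T = 140 kN/m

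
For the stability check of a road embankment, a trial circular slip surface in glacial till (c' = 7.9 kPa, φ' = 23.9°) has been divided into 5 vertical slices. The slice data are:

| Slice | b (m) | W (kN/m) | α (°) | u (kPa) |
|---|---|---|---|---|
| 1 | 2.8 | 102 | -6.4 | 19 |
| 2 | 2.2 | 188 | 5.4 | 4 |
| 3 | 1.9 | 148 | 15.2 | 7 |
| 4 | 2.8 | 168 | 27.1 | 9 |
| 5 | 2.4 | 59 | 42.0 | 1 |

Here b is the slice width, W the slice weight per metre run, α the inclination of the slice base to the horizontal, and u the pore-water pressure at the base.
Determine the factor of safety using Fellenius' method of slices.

FS = 2.08

Ordinary method of slices: FS = Σ[c'·Δl_i + (W_i cosα_i − u_i·Δl_i)·tanφ'] / Σ W_i sinα_i, with Δl_i = b_i / cosα_i.
Slice 1: Δl = 2.8/cos(-6.4°) = 2.818 m; N'_1 = 102·cos(-6.4°) − 19·2.818 = 47.8; c'Δl = 22.26; W sinα = -11.4
Slice 2: Δl = 2.2/cos5.4° = 2.210 m; N'_2 = 188·cos5.4° − 4·2.210 = 178.3; c'Δl = 17.46; W sinα = 17.7
Slice 3: Δl = 1.9/cos15.2° = 1.969 m; N'_3 = 148·cos15.2° − 7·1.969 = 129.0; c'Δl = 15.55; W sinα = 38.8
Slice 4: Δl = 2.8/cos27.1° = 3.145 m; N'_4 = 168·cos27.1° − 9·3.145 = 121.2; c'Δl = 24.85; W sinα = 76.5
Slice 5: Δl = 2.4/cos42.0° = 3.230 m; N'_5 = 59·cos42.0° − 1·3.230 = 40.6; c'Δl = 25.51; W sinα = 39.5
Σc'Δl = 105.6 kN/m; ΣN' = 517.1 kN/m; ΣW sinα = 161.1 kN/m
Resisting = 105.6 + 517.1·tan23.9° = 105.6 + 229.1 = 334.8 kN/m
FS = 334.8 / 161.1 = 2.077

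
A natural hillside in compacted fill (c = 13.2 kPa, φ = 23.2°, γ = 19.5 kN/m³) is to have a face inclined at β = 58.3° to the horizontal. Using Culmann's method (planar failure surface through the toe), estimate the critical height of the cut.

H_c = 11.64 m

Culmann's analysis gives the critical failure plane at α_cr = (β + φ)/2 = (58.3 + 23.2)/2 = 40.8°, and the critical height
H_c = (4c/γ) · sinβ cosφ / [1 − cos(β − φ)]
    = (4·13.2/19.5) · sin58.3°·cos23.2° / [1 − cos(35.1°)]
    = 2.708 · 0.8508·0.9191 / [1 − 0.8181]
    = 2.708 · 0.7820 / 0.1819
    = 11.64 m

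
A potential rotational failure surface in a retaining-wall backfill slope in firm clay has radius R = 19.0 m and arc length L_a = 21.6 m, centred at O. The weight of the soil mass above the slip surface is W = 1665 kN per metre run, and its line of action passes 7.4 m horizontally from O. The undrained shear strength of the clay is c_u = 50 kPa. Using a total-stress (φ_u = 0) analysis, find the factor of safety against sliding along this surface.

FS = 1.67

Taking moments about the centre O, the resisting moment is provided by the undrained shear strength acting along the arc:
M_R = c_u·L_a·R = 50·21.60·19.0 = 20520.0 kN·m/m
M_D = W·d = 1665·7.4 = 12321.0 kN·m/m
FS = M_R / M_D = 20520.0 / 12321.0 = 1.665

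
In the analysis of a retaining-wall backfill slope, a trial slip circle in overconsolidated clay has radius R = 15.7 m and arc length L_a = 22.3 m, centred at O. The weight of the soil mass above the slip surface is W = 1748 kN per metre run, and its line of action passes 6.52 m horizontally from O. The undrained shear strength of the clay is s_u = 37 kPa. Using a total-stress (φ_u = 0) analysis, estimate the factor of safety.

FS = 1.14

Taking moments about the centre O, the resisting moment is provided by the undrained shear strength acting along the arc:
M_R = s_u·L_a·R = 37·22.30·15.7 = 12954.1 kN·m/m
M_D = W·d = 1748·6.52 = 11397.0 kN·m/m
FS = M_R / M_D = 12954.1 / 11397.0 = 1.137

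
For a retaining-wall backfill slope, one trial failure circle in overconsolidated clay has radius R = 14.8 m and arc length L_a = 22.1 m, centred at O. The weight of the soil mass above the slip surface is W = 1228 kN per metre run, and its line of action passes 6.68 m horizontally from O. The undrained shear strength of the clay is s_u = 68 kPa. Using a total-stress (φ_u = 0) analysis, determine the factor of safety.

Taking moments about the centre O, the resisting moment is provided by the undrained shear strength acting along the arc:
M_R = s_u·L_a·R = 68·22.10·14.8 = 22241.4 kN·m/m
M_D = W·d = 1228·6.68 = 8203.0 kN·m/m
FS = M_R / M_D = 22241.4 / 8203.0 = 2.711

FS = 2.71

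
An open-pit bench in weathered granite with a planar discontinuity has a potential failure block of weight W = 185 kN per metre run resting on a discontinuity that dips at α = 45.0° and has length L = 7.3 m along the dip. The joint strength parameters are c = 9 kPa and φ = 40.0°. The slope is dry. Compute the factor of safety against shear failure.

Resolving the block weight along and normal to the plane and applying the Mohr–Coulomb strength on the joint:
N' = W cosα = 185·cos45.0° = 130.8 kN/m
Driving force T = W sinα = 185·sin45.0° = 130.8 kN/m
Resisting force R = c·L + N'·tanφ = 9·7.3 + 130.8·tan40.0° = 65.7 + 109.8 = 175.5 kN/m
FS = R / T = 175.5 / 130.8 = 1.341

FS = 1.34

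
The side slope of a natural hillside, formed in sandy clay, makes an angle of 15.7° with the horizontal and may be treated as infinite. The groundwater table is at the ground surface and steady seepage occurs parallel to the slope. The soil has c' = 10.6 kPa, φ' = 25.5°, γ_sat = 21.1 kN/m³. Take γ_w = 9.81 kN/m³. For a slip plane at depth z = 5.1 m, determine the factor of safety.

FS = 1.29

With seepage parallel to the slope and the water table at the surface, the effective normal stress on the slip plane uses the buoyant unit weight γ' = γ_sat − γ_w while the driving shear stress uses γ_sat:
FS = [c' + γ' z cos²β tanφ'] / [γ_sat z sinβ cosβ]
γ' = 21.1 − 9.81 = 11.29 kN/m³
Numerator = 10.6 + 11.29·5.1·cos²15.7°·tan25.5° = 10.6 + 11.29·5.1·0.9268·0.4770 = 36.053 kPa
Denominator = 21.1·5.1·sin15.7°·cos15.7° = 21.1·5.1·0.2706·0.9627 = 28.033 kPa
FS = 36.053 / 28.033 = 1.286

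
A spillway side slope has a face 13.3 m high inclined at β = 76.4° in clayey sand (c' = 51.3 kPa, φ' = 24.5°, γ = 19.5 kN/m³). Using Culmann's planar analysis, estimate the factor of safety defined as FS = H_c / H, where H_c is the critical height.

H_c = (4c'/γ) · sinβ cosφ' / [1 − cos(β − φ')]
    = (4·51.3/19.5) · sin76.4°·cos24.5° / [1 − cos51.9°]
    = 10.523 · 0.8844 / 0.3830 = 24.30 m
FS = H_c / H = 24.30 / 13.3 = 1.827

FS = 1.83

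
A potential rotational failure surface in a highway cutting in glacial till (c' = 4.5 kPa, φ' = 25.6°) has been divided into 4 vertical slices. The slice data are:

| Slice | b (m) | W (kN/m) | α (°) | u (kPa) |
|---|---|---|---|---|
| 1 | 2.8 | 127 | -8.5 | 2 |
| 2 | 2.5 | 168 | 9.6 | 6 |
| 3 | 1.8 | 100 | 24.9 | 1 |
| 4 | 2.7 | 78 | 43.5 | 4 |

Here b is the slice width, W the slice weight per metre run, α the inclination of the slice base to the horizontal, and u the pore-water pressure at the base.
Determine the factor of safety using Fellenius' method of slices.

FS = 2.30

Ordinary method of slices: FS = Σ[c'·Δl_i + (W_i cosα_i − u_i·Δl_i)·tanφ'] / Σ W_i sinα_i, with Δl_i = b_i / cosα_i.
Slice 1: Δl = 2.8/cos(-8.5°) = 2.831 m; N'_1 = 127·cos(-8.5°) − 2·2.831 = 119.9; c'Δl = 12.74; W sinα = -18.8
Slice 2: Δl = 2.5/cos9.6° = 2.536 m; N'_2 = 168·cos9.6° − 6·2.536 = 150.4; c'Δl = 11.41; W sinα = 28.0
Slice 3: Δl = 1.8/cos24.9° = 1.984 m; N'_3 = 100·cos24.9° − 1·1.984 = 88.7; c'Δl = 8.93; W sinα = 42.1
Slice 4: Δl = 2.7/cos43.5° = 3.722 m; N'_4 = 78·cos43.5° − 4·3.722 = 41.7; c'Δl = 16.75; W sinα = 53.7
Σc'Δl = 49.8 kN/m; ΣN' = 400.8 kN/m; ΣW sinα = 105.0 kN/m
Resisting = 49.8 + 400.8·tan25.6° = 49.8 + 192.0 = 241.9 kN/m
FS = 241.9 / 105.0 = 2.302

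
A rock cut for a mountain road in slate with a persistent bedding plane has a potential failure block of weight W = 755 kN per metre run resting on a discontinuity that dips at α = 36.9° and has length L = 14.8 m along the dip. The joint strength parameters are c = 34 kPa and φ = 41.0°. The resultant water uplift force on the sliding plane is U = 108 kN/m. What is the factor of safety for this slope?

FS = 2.06

Resolving the block weight along and normal to the plane and applying the Mohr–Coulomb strength on the joint:
N' = W cosα − U = 755·cos36.9° − 108 = 495.8 kN/m
Driving force T = W sinα = 755·sin36.9° = 453.3 kN/m
Resisting force R = c·L + N'·tanφ = 34·14.8 + 495.8·tan41.0° = 503.2 + 431.0 = 934.2 kN/m
FS = R / T = 934.2 / 453.3 = 2.061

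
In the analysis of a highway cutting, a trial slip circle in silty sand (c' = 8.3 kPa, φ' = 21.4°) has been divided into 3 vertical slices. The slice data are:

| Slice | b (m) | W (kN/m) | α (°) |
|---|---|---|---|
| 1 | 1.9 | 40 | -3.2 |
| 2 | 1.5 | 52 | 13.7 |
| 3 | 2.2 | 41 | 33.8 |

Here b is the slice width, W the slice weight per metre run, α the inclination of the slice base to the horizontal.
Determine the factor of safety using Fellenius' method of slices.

Ordinary method of slices: FS = Σ[c'·Δl_i + (W_i cosα_i)·tanφ'] / Σ W_i sinα_i, with Δl_i = b_i / cosα_i.
Slice 1: Δl = 1.9/cos(-3.2°) = 1.903 m; N'_1 = 40·cos(-3.2°) = 39.9; c'Δl = 15.79; W sinα = -2.2
Slice 2: Δl = 1.5/cos13.7° = 1.544 m; N'_2 = 52·cos13.7° = 50.5; c'Δl = 12.81; W sinα = 12.3
Slice 3: Δl = 2.2/cos33.8° = 2.647 m; N'_3 = 41·cos33.8° = 34.1; c'Δl = 21.97; W sinα = 22.8
Σc'Δl = 50.6 kN/m; ΣN' = 124.5 kN/m; ΣW sinα = 32.9 kN/m
Resisting = 50.6 + 124.5·tan21.4° = 50.6 + 48.8 = 99.4 kN/m
FS = 99.4 / 32.9 = 3.022

FS = 3.02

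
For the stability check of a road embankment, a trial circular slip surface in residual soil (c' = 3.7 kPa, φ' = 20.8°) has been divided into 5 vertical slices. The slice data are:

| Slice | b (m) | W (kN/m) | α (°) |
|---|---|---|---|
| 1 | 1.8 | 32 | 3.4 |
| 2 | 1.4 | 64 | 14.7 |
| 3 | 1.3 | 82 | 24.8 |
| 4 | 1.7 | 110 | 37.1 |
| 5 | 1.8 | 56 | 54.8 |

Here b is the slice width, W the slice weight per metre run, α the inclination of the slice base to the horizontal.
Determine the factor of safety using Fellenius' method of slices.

FS = 0.89

Ordinary method of slices: FS = Σ[c'·Δl_i + (W_i cosα_i)·tanφ'] / Σ W_i sinα_i, with Δl_i = b_i / cosα_i.
Slice 1: Δl = 1.8/cos3.4° = 1.803 m; N'_1 = 32·cos3.4° = 31.9; c'Δl = 6.67; W sinα = 1.9
Slice 2: Δl = 1.4/cos14.7° = 1.447 m; N'_2 = 64·cos14.7° = 61.9; c'Δl = 5.36; W sinα = 16.2
Slice 3: Δl = 1.3/cos24.8° = 1.432 m; N'_3 = 82·cos24.8° = 74.4; c'Δl = 5.30; W sinα = 34.4
Slice 4: Δl = 1.7/cos37.1° = 2.131 m; N'_4 = 110·cos37.1° = 87.7; c'Δl = 7.89; W sinα = 66.4
Slice 5: Δl = 1.8/cos54.8° = 3.123 m; N'_5 = 56·cos54.8° = 32.3; c'Δl = 11.55; W sinα = 45.8
Σc'Δl = 36.8 kN/m; ΣN' = 288.3 kN/m; ΣW sinα = 164.6 kN/m
Resisting = 36.8 + 288.3·tan20.8° = 36.8 + 109.5 = 146.3 kN/m
FS = 146.3 / 164.6 = 0.888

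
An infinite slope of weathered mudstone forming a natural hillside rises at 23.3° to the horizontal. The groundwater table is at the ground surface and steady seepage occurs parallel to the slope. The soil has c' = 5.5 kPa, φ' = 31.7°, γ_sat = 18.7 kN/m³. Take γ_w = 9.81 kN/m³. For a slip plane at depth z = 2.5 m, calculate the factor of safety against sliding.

FS = 1.01

With seepage parallel to the slope and the water table at the surface, the effective normal stress on the slip plane uses the buoyant unit weight γ' = γ_sat − γ_w while the driving shear stress uses γ_sat:
FS = [c' + γ' z cos²β tanφ'] / [γ_sat z sinβ cosβ]
γ' = 18.7 − 9.81 = 8.89 kN/m³
Numerator = 5.5 + 8.89·2.5·cos²23.3°·tan31.7° = 5.5 + 8.89·2.5·0.8435·0.6176 = 17.079 kPa
Denominator = 18.7·2.5·sin23.3°·cos23.3° = 18.7·2.5·0.3955·0.9184 = 16.984 kPa
FS = 17.079 / 16.984 = 1.006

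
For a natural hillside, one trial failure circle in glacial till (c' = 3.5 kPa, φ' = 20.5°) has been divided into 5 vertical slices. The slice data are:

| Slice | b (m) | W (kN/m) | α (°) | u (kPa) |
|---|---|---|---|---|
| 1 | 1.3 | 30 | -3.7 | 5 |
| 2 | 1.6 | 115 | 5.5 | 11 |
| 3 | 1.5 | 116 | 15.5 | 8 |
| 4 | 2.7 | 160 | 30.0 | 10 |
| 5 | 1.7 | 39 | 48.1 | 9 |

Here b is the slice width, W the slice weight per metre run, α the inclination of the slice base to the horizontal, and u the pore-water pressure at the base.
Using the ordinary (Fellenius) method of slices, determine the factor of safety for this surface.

Ordinary method of slices: FS = Σ[c'·Δl_i + (W_i cosα_i − u_i·Δl_i)·tanφ'] / Σ W_i sinα_i, with Δl_i = b_i / cosα_i.
Slice 1: Δl = 1.3/cos(-3.7°) = 1.303 m; N'_1 = 30·cos(-3.7°) − 5·1.303 = 23.4; c'Δl = 4.56; W sinα = -1.9
Slice 2: Δl = 1.6/cos5.5° = 1.607 m; N'_2 = 115·cos5.5° − 11·1.607 = 96.8; c'Δl = 5.63; W sinα = 11.0
Slice 3: Δl = 1.5/cos15.5° = 1.557 m; N'_3 = 116·cos15.5° − 8·1.557 = 99.3; c'Δl = 5.45; W sinα = 31.0
Slice 4: Δl = 2.7/cos30.0° = 3.118 m; N'_4 = 160·cos30.0° − 10·3.118 = 107.4; c'Δl = 10.91; W sinα = 80.0
Slice 5: Δl = 1.7/cos48.1° = 2.546 m; N'_5 = 39·cos48.1° − 9·2.546 = 3.1; c'Δl = 8.91; W sinα = 29.0
Σc'Δl = 35.5 kN/m; ΣN' = 330.1 kN/m; ΣW sinα = 149.1 kN/m
Resisting = 35.5 + 330.1·tan20.5° = 35.5 + 123.4 = 158.9 kN/m
FS = 158.9 / 149.1 = 1.065

FS = 1.07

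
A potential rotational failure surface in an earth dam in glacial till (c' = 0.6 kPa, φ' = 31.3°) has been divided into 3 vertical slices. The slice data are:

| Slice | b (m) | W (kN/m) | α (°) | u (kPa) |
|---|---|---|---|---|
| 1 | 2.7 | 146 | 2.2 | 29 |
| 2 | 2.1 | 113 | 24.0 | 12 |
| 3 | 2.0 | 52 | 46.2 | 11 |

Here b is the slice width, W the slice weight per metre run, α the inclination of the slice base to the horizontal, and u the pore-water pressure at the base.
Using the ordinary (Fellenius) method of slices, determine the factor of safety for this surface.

FS = 1.06

Ordinary method of slices: FS = Σ[c'·Δl_i + (W_i cosα_i − u_i·Δl_i)·tanφ'] / Σ W_i sinα_i, with Δl_i = b_i / cosα_i.
Slice 1: Δl = 2.7/cos2.2° = 2.702 m; N'_1 = 146·cos2.2° − 29·2.702 = 67.5; c'Δl = 1.62; W sinα = 5.6
Slice 2: Δl = 2.1/cos24.0° = 2.299 m; N'_2 = 113·cos24.0° − 12·2.299 = 75.6; c'Δl = 1.38; W sinα = 46.0
Slice 3: Δl = 2.0/cos46.2° = 2.890 m; N'_3 = 52·cos46.2° − 11·2.890 = 4.2; c'Δl = 1.73; W sinα = 37.5
Σc'Δl = 4.7 kN/m; ΣN' = 147.4 kN/m; ΣW sinα = 89.1 kN/m
Resisting = 4.7 + 147.4·tan31.3° = 4.7 + 89.6 = 94.3 kN/m
FS = 94.3 / 89.1 = 1.059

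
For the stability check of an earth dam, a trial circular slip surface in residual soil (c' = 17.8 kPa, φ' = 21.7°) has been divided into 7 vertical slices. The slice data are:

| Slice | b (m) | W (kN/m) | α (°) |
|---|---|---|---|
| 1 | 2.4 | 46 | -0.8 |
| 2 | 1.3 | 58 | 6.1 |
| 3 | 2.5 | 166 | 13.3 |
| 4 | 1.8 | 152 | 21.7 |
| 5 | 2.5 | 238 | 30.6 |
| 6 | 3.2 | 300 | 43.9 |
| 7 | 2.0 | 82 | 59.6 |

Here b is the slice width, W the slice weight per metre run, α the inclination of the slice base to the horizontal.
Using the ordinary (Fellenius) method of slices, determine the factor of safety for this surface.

Ordinary method of slices: FS = Σ[c'·Δl_i + (W_i cosα_i)·tanφ'] / Σ W_i sinα_i, with Δl_i = b_i / cosα_i.
Slice 1: Δl = 2.4/cos(-0.8°) = 2.400 m; N'_1 = 46·cos(-0.8°) = 46.0; c'Δl = 42.72; W sinα = -0.6
Slice 2: Δl = 1.3/cos6.1° = 1.307 m; N'_2 = 58·cos6.1° = 57.7; c'Δl = 23.27; W sinα = 6.2
Slice 3: Δl = 2.5/cos13.3° = 2.569 m; N'_3 = 166·cos13.3° = 161.5; c'Δl = 45.73; W sinα = 38.2
Slice 4: Δl = 1.8/cos21.7° = 1.937 m; N'_4 = 152·cos21.7° = 141.2; c'Δl = 34.48; W sinα = 56.2
Slice 5: Δl = 2.5/cos30.6° = 2.904 m; N'_5 = 238·cos30.6° = 204.9; c'Δl = 51.70; W sinα = 121.2
Slice 6: Δl = 3.2/cos43.9° = 4.441 m; N'_6 = 300·cos43.9° = 216.2; c'Δl = 79.05; W sinα = 208.0
Slice 7: Δl = 2.0/cos59.6° = 3.952 m; N'_7 = 82·cos59.6° = 41.5; c'Δl = 70.35; W sinα = 70.7
Σc'Δl = 347.3 kN/m; ΣN' = 869.0 kN/m; ΣW sinα = 499.8 kN/m
Resisting = 347.3 + 869.0·tan21.7° = 347.3 + 345.8 = 693.1 kN/m
FS = 693.1 / 499.8 = 1.387

FS = 1.39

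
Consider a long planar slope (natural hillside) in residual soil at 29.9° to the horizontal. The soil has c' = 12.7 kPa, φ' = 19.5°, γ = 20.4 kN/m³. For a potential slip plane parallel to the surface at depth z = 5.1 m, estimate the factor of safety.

For an infinite slope with a slip plane parallel to the surface (no pore pressure): FS = [c' + γz cos²β tanφ'] / [γz sinβ cosβ].
γz = 20.4·5.1 = 104.04 kN/m²
Numerator = 12.7 + 104.04·cos²29.9°·tan19.5° = 12.7 + 104.04·0.7515·0.3541 = 40.388 kPa
Denominator = 104.04·sin29.9°·cos29.9° = 104.04·0.4985·0.8669 = 44.960 kPa
FS = 40.388 / 44.960 = 0.898

FS = 0.90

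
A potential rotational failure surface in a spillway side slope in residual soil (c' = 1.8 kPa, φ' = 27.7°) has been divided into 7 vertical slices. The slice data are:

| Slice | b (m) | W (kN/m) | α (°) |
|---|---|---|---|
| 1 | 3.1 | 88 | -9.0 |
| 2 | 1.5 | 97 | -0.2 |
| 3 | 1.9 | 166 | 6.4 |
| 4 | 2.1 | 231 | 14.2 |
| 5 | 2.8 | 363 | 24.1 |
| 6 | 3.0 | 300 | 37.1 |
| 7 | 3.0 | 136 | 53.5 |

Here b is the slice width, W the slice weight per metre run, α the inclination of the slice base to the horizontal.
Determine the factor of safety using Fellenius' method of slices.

FS = 1.36

Ordinary method of slices: FS = Σ[c'·Δl_i + (W_i cosα_i)·tanφ'] / Σ W_i sinα_i, with Δl_i = b_i / cosα_i.
Slice 1: Δl = 3.1/cos(-9.0°) = 3.139 m; N'_1 = 88·cos(-9.0°) = 86.9; c'Δl = 5.65; W sinα = -13.8
Slice 2: Δl = 1.5/cos(-0.2°) = 1.500 m; N'_2 = 97·cos(-0.2°) = 97.0; c'Δl = 2.70; W sinα = -0.3
Slice 3: Δl = 1.9/cos6.4° = 1.912 m; N'_3 = 166·cos6.4° = 165.0; c'Δl = 3.44; W sinα = 18.5
Slice 4: Δl = 2.1/cos14.2° = 2.166 m; N'_4 = 231·cos14.2° = 223.9; c'Δl = 3.90; W sinα = 56.7
Slice 5: Δl = 2.8/cos24.1° = 3.067 m; N'_5 = 363·cos24.1° = 331.4; c'Δl = 5.52; W sinα = 148.2
Slice 6: Δl = 3.0/cos37.1° = 3.761 m; N'_6 = 300·cos37.1° = 239.3; c'Δl = 6.77; W sinα = 181.0
Slice 7: Δl = 3.0/cos53.5° = 5.044 m; N'_7 = 136·cos53.5° = 80.9; c'Δl = 9.08; W sinα = 109.3
Σc'Δl = 37.1 kN/m; ΣN' = 1224.4 kN/m; ΣW sinα = 499.6 kN/m
Resisting = 37.1 + 1224.4·tan27.7° = 37.1 + 642.8 = 679.9 kN/m
FS = 679.9 / 499.6 = 1.361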